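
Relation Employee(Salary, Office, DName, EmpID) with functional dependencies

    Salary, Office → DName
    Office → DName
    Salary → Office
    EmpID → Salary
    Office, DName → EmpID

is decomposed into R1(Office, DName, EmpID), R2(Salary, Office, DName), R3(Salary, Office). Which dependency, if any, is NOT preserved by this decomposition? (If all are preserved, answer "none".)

Salary, Office → DName lies within R2.
Office → DName lies within R1.
Salary → Office lies within R2.
EmpID → Salary: restricted closure across fragments reaches Salary.
Office, DName → EmpID lies within R1.
Every dependency is enforceable on the fragments, so the decomposition is dependency-preserving.

none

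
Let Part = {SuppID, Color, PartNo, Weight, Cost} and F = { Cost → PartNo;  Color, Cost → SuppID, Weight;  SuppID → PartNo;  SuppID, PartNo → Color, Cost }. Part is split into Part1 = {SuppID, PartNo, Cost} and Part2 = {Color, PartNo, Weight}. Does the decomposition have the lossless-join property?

Common attributes: Part1 ∩ Part2 = {PartNo}.
No dependency enlarges {PartNo}, so (PartNo)⁺ = {PartNo}.
The closure contains neither all of Part1 = {SuppID, PartNo, Cost} nor all of Part2 = {Color, PartNo, Weight}, so the common attributes are not a superkey of either fragment. The join is lossy.

No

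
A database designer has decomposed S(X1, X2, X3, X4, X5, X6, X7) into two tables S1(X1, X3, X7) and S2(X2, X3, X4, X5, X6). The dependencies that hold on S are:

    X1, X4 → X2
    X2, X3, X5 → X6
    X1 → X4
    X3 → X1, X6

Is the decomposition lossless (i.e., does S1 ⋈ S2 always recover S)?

Common attributes: S1 ∩ S2 = {X3}.
Closure of {X3}: X3 → X1, X6 applies, adding X1, X6; X1 → X4 applies, adding X4; X1, X4 → X2 applies, adding X2. So (X3)⁺ = {X1, X2, X3, X4, X6}.
The closure contains neither all of S1 = {X1, X3, X7} nor all of S2 = {X2, X3, X4, X5, X6}, so the common attributes are not a superkey of either fragment. The join is lossy.

No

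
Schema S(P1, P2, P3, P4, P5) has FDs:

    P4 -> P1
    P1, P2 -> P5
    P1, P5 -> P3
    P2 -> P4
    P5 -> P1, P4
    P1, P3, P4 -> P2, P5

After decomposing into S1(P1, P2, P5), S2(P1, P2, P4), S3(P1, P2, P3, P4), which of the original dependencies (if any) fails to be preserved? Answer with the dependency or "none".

P4 → P1 lies within S2.
P1, P2 → P5 lies within S1.
P1, P5 → P3: restricted closure across fragments reaches P3.
P2 → P4 lies within S2.
P5 → P1, P4: restricted closure across fragments reaches P1, P4.
P1, P3, P4 → P2, P5: restricted closure across fragments reaches P2, P5.
Every dependency is enforceable on the fragments, so the decomposition is dependency-preserving.

none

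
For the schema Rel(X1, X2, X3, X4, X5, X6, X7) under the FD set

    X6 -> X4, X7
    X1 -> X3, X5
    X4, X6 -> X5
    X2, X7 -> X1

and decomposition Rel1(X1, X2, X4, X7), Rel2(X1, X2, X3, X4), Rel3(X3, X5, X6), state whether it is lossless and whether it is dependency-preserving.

lossy and not dependency-preserving

Lossless test (chase): Rows 1 and 2 agree on X1; apply X1→X3, X5 and equate their X3, X5 entries. No row becomes fully distinguished — the join is lossy.
Dependency preservation: the restricted closure of {X6} across the fragments never reaches {X4, X7}, so X6 → X4, X7 cannot be enforced without a join — not preserved.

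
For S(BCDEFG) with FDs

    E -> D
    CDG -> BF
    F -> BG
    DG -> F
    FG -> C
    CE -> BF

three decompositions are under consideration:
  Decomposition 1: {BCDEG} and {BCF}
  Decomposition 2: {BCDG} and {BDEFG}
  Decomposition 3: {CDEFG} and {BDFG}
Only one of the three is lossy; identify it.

Decomposition 1

Decomposition 1: common = {BC}, closure = {BC} → lossy.
Decomposition 2: common = {BDG}, closure = {BCDFG} → lossless.
Decomposition 3: common = {DFG}, closure = {BCDFG} → lossless.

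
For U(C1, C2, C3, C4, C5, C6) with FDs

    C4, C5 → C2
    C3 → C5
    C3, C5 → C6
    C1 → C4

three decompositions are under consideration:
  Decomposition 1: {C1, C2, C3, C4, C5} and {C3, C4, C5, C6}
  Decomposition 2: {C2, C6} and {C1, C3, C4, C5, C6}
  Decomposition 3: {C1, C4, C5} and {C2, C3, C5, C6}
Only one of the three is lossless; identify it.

Decomposition 1: common = {C3, C4, C5}, closure = {C2, C3, C4, C5, C6} → lossless.
Decomposition 2: common = {C6}, closure = {C6} → lossy.
Decomposition 3: common = {C5}, closure = {C5} → lossy.

Decomposition 1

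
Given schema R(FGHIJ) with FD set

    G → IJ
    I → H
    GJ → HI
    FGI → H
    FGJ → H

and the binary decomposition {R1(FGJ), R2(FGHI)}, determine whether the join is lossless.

Yes

Common attributes: R1 ∩ R2 = {FG}.
Closure of {FG}: G → IJ applies, adding IJ; I → H applies, adding H. So (FG)⁺ = {FGHIJ}.
This closure contains every attribute of R1, so R1 ∩ R2 → R1. The join is lossless.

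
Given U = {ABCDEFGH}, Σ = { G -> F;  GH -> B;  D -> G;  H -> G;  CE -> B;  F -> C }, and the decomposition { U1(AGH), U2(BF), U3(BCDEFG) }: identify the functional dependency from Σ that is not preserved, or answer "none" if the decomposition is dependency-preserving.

GH -> B

Check GH → B: no single fragment contains all of {BGH}, and the restricted closure of {GH} across the fragments never reaches {B}.
G → F is preserved.
D → G is preserved.
H → G is preserved.
CE → B is preserved.
F → C is preserved.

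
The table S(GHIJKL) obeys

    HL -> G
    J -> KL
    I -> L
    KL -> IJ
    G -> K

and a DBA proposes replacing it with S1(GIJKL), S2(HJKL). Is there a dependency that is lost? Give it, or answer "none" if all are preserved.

Check HL → G: no single fragment contains all of {GHL}, and the restricted closure of {HL} across the fragments never reaches {G}.
J → KL is preserved.
I → L is preserved.
KL → IJ is preserved.
G → K is preserved.

HL -> G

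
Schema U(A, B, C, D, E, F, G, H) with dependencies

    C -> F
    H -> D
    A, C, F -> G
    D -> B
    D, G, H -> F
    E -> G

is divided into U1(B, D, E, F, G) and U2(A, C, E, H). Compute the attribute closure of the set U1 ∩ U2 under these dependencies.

E, G

U1 ∩ U2 = {E}.
E → G applies, adding G
Closure: {E, G}.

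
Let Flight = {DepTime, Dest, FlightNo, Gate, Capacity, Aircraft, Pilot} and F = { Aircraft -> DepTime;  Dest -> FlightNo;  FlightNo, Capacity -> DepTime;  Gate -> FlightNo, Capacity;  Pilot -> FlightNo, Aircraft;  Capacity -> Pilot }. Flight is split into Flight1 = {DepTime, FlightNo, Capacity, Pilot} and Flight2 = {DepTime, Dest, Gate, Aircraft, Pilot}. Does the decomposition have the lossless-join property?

No

Common attributes: Flight1 ∩ Flight2 = {DepTime, Pilot}.
Closure of {DepTime, Pilot}: Pilot → FlightNo, Aircraft applies, adding FlightNo, Aircraft. So (DepTime, Pilot)⁺ = {DepTime, FlightNo, Aircraft, Pilot}.
The closure contains neither all of Flight1 = {DepTime, FlightNo, Capacity, Pilot} nor all of Flight2 = {DepTime, Dest, Gate, Aircraft, Pilot}, so the common attributes are not a superkey of either fragment. The join is lossy.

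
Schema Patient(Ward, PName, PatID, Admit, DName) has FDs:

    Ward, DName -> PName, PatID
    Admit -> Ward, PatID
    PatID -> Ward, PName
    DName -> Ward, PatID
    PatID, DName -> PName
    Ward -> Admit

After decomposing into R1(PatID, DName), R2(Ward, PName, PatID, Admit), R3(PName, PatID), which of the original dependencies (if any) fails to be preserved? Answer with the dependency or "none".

Ward, DName → PName, PatID: restricted closure across fragments reaches PName, PatID.
Admit → Ward, PatID lies within R2.
PatID → Ward, PName lies within R2.
DName → Ward, PatID: restricted closure across fragments reaches Ward, PatID.
PatID, DName → PName: restricted closure across fragments reaches PName.
Ward → Admit lies within R2.
Every dependency is enforceable on the fragments, so the decomposition is dependency-preserving.

none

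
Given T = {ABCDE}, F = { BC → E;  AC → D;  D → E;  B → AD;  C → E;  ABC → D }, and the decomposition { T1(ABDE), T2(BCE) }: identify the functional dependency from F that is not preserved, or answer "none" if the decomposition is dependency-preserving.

Check AC → D: no single fragment contains all of {ACD}, and the restricted closure of {AC} across the fragments never reaches {D}.
BC → E is preserved.
D → E is preserved.
B → AD is preserved.
C → E is preserved.
ABC → D is preserved.

AC → D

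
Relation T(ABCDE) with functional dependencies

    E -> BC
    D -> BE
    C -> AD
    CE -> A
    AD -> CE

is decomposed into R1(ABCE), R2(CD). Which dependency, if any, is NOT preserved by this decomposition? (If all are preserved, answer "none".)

none

E → BC lies within R1.
D → BE: restricted closure across fragments reaches BE.
C → AD: restricted closure across fragments reaches AD.
CE → A lies within R1.
AD → CE: restricted closure across fragments reaches CE.
Every dependency is enforceable on the fragments, so the decomposition is dependency-preserving.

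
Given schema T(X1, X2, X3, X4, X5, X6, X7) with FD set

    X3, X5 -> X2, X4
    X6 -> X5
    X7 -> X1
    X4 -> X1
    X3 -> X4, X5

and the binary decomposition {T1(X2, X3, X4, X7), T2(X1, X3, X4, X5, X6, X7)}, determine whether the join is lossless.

Common attributes: T1 ∩ T2 = {X3, X4, X7}.
Closure of {X3, X4, X7}: X7 → X1 applies, adding X1; X3 → X4, X5 applies, adding X5; X3, X5 → X2, X4 applies, adding X2. So (X3, X4, X7)⁺ = {X1, X2, X3, X4, X5, X7}.
This closure contains every attribute of T1, so T1 ∩ T2 → T1. The join is lossless.

Yes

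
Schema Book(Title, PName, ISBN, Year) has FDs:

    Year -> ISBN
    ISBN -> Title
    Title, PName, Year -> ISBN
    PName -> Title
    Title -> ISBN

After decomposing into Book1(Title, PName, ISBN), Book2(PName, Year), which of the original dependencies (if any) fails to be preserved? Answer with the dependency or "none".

Year -> ISBN

Check Year → ISBN: no single fragment contains all of {ISBN, Year}, and the restricted closure of {Year} across the fragments never reaches {ISBN}.
ISBN → Title is preserved.
Title, PName, Year → ISBN is preserved.
PName → Title is preserved.
Title → ISBN is preserved.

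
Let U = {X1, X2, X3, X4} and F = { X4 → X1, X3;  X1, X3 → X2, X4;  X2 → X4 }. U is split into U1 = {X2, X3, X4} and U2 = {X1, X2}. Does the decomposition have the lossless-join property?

Common attributes: U1 ∩ U2 = {X2}.
Closure of {X2}: X2 → X4 applies, adding X4; X4 → X1, X3 applies, adding X1, X3. So (X2)⁺ = {X1, X2, X3, X4}.
This closure contains every attribute of U1, so U1 ∩ U2 → U1. The join is lossless.

Yes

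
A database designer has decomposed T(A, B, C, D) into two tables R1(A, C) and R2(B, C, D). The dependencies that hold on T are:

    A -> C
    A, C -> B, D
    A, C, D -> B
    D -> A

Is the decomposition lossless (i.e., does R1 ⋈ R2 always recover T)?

Common attributes: R1 ∩ R2 = {C}.
No dependency enlarges {C}, so (C)⁺ = {C}.
The closure contains neither all of R1 = {A, C} nor all of R2 = {B, C, D}, so the common attributes are not a superkey of either fragment. The join is lossy.

No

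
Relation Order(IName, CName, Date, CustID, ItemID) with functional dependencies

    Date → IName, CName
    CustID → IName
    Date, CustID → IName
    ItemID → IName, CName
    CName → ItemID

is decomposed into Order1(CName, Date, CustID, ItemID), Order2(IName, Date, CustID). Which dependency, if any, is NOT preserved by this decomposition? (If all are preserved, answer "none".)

Check ItemID → IName, CName: no single fragment contains all of {IName, CName, ItemID}, and the restricted closure of {ItemID} across the fragments never reaches {IName, CName}.
Date → IName, CName is preserved.
CustID → IName is preserved.
Date, CustID → IName is preserved.
CName → ItemID is preserved.

ItemID → IName, CName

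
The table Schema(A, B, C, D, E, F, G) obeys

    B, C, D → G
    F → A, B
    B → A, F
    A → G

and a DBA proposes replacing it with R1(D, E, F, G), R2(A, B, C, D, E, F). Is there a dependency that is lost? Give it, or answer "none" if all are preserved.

Check A → G: no single fragment contains all of {A, G}, and the restricted closure of {A} across the fragments never reaches {G}.
B, C, D → G is preserved.
F → A, B is preserved.
B → A, F is preserved.

A → G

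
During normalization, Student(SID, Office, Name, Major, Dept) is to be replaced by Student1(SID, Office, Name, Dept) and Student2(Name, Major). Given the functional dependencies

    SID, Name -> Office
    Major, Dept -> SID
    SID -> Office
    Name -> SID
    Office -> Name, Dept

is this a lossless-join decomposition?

Common attributes: Student1 ∩ Student2 = {Name}.
Closure of {Name}: Name → SID applies, adding SID; SID, Name → Office applies, adding Office; Office → Name, Dept applies, adding Dept. So (Name)⁺ = {SID, Office, Name, Dept}.
This closure contains every attribute of Student1, so Student1 ∩ Student2 → Student1. The join is lossless.

Yes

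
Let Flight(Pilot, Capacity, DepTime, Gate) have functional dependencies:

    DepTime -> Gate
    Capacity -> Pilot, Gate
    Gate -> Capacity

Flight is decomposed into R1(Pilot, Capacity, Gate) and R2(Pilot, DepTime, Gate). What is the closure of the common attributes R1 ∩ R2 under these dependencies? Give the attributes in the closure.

Pilot, Capacity, Gate

R1 ∩ R2 = {Pilot, Gate}.
Gate → Capacity applies, adding Capacity
Closure: {Pilot, Capacity, Gate}.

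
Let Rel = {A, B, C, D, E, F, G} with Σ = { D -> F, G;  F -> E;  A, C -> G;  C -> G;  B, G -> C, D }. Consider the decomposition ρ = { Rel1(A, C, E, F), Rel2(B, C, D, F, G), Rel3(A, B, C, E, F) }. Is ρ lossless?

Chase test. Columns are A, B, C, D, E, F, G; row i has aⱼ where attribute j ∈ Reli, else bᵢⱼ.
Initial tableau (one row per fragment):
  row 1: a1 b12 a3 b14 a5 a6 b17
  row 2: b21 a2 a3 a4 b25 a6 a7
  row 3: a1 a2 a3 b34 a5 a6 b37
Rows 1 and 2 agree on F; apply F→E and equate their E entries.
Rows 1 and 3 agree on A, C; apply A, C→G and equate their G entries.
Rows 1 and 2 agree on C; apply C→G and equate their G entries.
Rows 2 and 3 agree on B, G; apply B, G→C, D and equate their C, D entries.
Row 3 is now all distinguished symbols — the join is lossless.

Yes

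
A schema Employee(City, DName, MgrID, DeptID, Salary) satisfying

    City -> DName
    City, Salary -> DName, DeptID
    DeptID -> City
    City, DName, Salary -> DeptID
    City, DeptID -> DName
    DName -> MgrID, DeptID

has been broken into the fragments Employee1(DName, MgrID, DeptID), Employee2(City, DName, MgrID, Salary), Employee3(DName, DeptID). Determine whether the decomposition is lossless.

Yes

Chase test. Columns are City, DName, MgrID, DeptID, Salary; row i has aⱼ where attribute j ∈ Employeei, else bᵢⱼ.
Initial tableau (one row per fragment):
  row 1: b11 a2 a3 a4 b15
  row 2: a1 a2 a3 b24 a5
  row 3: b31 a2 b33 a4 b35
Rows 1 and 3 agree on DeptID; apply DeptID→City and equate their City entries.
Rows 1 and 2 agree on DName; apply DName→MgrID, DeptID and equate their MgrID, DeptID entries.
Rows 1 and 3 agree on DName; apply DName→MgrID, DeptID and equate their MgrID, DeptID entries.
Rows 1 and 2 agree on DeptID; apply DeptID→City and equate their City entries.
Row 2 is now all distinguished symbols — the join is lossless.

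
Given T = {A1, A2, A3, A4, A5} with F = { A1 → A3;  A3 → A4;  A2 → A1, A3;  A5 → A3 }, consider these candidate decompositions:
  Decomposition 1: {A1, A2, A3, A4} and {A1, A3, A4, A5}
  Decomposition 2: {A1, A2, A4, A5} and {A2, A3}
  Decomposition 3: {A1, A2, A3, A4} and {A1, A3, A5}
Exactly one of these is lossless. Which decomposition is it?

Decomposition 2

Decomposition 1: common = {A1, A3, A4}, closure = {A1, A3, A4} → lossy.
Decomposition 2: common = {A2}, closure = {A1, A2, A3, A4} → lossless.
Decomposition 3: common = {A1, A3}, closure = {A1, A3, A4} → lossy.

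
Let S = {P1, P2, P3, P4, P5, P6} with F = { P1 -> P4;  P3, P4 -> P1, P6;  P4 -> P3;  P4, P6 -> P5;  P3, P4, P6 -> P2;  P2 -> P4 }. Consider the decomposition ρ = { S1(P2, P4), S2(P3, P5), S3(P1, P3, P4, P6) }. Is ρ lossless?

No

Chase test. Columns are P1, P2, P3, P4, P5, P6; row i has aⱼ where attribute j ∈ Si, else bᵢⱼ.
Initial tableau (one row per fragment):
  row 1: b11 a2 b13 a4 b15 b16
  row 2: b21 b22 a3 b24 a5 b26
  row 3: a1 b32 a3 a4 b35 a6
Rows 1 and 3 agree on P4; apply P4→P3 and equate their P3 entries.
Rows 1 and 3 agree on P3, P4; apply P3, P4→P1, P6 and equate their P1, P6 entries.
Rows 1 and 3 agree on P4, P6; apply P4, P6→P5 and equate their P5 entries.
Rows 1 and 3 agree on P3, P4, P6; apply P3, P4, P6→P2 and equate their P2 entries.
No row becomes fully distinguished — the join is lossy.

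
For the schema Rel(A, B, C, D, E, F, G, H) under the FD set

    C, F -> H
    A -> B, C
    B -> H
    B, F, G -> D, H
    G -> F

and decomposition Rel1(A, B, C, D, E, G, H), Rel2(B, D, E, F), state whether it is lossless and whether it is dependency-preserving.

Lossless test: (B, D, E)⁺ = {B, D, E, H}, which is a superkey of neither fragment — lossy.
Dependency preservation: the restricted closure of {C, F} across the fragments never reaches {H}, so C, F → H cannot be enforced without a join — not preserved.

lossy and not dependency-preserving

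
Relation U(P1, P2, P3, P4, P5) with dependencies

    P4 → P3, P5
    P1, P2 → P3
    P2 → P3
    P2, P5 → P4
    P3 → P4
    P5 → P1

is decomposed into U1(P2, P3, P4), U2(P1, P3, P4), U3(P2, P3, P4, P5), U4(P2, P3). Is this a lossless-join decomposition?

Yes

Chase test. Columns are P1, P2, P3, P4, P5; row i has aⱼ where attribute j ∈ Ui, else bᵢⱼ.
Initial tableau (one row per fragment):
  row 1: b11 a2 a3 a4 b15
  row 2: a1 b22 a3 a4 b25
  row 3: b31 a2 a3 a4 a5
  row 4: b41 a2 a3 b44 b45
Rows 1 and 2 agree on P4; apply P4→P3, P5 and equate their P3, P5 entries.
Rows 1 and 3 agree on P4; apply P4→P3, P5 and equate their P3, P5 entries.
Rows 1 and 4 agree on P3; apply P3→P4 and equate their P4 entries.
Rows 1 and 2 agree on P5; apply P5→P1 and equate their P1 entries.
Rows 1 and 3 agree on P5; apply P5→P1 and equate their P1 entries.
Rows 1 and 4 agree on P4; apply P4→P3, P5 and equate their P3, P5 entries.
Rows 1 and 4 agree on P5; apply P5→P1 and equate their P1 entries.
Row 1 is now all distinguished symbols — the join is lossless.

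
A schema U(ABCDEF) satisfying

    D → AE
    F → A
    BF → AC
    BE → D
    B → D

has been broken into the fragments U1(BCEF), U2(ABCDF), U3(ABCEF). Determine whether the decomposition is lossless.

Yes

Chase test. Columns are ABCDEF; row i has aⱼ where attribute j ∈ Ui, else bᵢⱼ.
Initial tableau (one row per fragment):
  row 1: b11 a2 a3 b14 a5 a6
  row 2: a1 a2 a3 a4 b25 a6
  row 3: a1 a2 a3 b34 a5 a6
Rows 1 and 2 agree on F; apply F→A and equate their A entries.
Rows 1 and 3 agree on BE; apply BE→D and equate their D entries.
Rows 1 and 2 agree on B; apply B→D and equate their D entries.
Rows 1 and 2 agree on D; apply D→AE and equate their AE entries.
Row 1 is now all distinguished symbols — the join is lossless.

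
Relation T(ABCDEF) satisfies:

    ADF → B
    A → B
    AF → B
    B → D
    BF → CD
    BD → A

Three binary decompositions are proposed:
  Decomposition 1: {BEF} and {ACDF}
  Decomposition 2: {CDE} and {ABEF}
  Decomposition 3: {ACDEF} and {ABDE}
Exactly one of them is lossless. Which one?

Decomposition 1: common = {F}, closure = {F} → lossy.
Decomposition 2: common = {E}, closure = {E} → lossy.
Decomposition 3: common = {ADE}, closure = {ABDE} → lossless.

Decomposition 3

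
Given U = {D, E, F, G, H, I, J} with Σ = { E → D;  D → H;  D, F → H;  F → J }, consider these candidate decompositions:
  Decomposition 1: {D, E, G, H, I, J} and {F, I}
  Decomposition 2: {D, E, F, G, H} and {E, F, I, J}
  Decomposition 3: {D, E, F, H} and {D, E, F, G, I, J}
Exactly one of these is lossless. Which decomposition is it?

Decomposition 1: common = {I}, closure = {I} → lossy.
Decomposition 2: common = {E, F}, closure = {D, E, F, H, J} → lossy.
Decomposition 3: common = {D, E, F}, closure = {D, E, F, H, J} → lossless.

Decomposition 3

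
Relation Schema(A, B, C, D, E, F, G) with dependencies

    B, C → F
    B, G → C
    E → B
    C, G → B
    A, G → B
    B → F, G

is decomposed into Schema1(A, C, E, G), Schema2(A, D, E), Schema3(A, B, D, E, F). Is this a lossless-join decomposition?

Yes

Chase test. Columns are A, B, C, D, E, F, G; row i has aⱼ where attribute j ∈ Schemai, else bᵢⱼ.
Initial tableau (one row per fragment):
  row 1: a1 b12 a3 b14 a5 b16 a7
  row 2: a1 b22 b23 a4 a5 b26 b27
  row 3: a1 a2 b33 a4 a5 a6 b37
Rows 1 and 2 agree on E; apply E→B and equate their B entries.
Rows 1 and 3 agree on E; apply E→B and equate their B entries.
Rows 1 and 2 agree on B; apply B→F, G and equate their F, G entries.
Rows 1 and 3 agree on B; apply B→F, G and equate their F, G entries.
Rows 1 and 2 agree on B, G; apply B, G→C and equate their C entries.
Rows 1 and 3 agree on B, G; apply B, G→C and equate their C entries.
Row 2 is now all distinguished symbols — the join is lossless.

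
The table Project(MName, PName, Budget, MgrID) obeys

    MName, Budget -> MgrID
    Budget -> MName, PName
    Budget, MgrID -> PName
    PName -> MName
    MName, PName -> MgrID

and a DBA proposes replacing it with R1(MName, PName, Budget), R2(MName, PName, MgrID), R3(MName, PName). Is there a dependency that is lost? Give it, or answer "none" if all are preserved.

MName, Budget → MgrID: restricted closure across fragments reaches MgrID.
Budget → MName, PName lies within R1.
Budget, MgrID → PName: restricted closure across fragments reaches PName.
PName → MName lies within R1.
MName, PName → MgrID lies within R2.
Every dependency is enforceable on the fragments, so the decomposition is dependency-preserving.

none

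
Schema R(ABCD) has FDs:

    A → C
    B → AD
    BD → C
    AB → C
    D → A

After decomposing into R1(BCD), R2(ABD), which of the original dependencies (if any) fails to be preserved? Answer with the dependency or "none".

A → C

Check A → C: no single fragment contains all of {AC}, and the restricted closure of {A} across the fragments never reaches {C}.
B → AD is preserved.
BD → C is preserved.
AB → C is preserved.
D → A is preserved.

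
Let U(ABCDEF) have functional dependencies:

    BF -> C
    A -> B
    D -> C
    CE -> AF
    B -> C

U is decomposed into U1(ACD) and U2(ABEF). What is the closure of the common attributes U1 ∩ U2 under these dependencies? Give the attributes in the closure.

U1 ∩ U2 = {A}.
A → B applies, adding B
B → C applies, adding C
Closure: {ABC}.

ABC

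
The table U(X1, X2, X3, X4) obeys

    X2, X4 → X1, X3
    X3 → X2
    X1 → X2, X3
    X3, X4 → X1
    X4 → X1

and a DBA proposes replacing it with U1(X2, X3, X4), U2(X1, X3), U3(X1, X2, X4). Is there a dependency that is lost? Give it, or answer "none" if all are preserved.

none

X2, X4 → X1, X3: restricted closure across fragments reaches X1, X3.
X3 → X2 lies within U1.
X1 → X2, X3: restricted closure across fragments reaches X2, X3.
X3, X4 → X1: restricted closure across fragments reaches X1.
X4 → X1 lies within U3.
Every dependency is enforceable on the fragments, so the decomposition is dependency-preserving.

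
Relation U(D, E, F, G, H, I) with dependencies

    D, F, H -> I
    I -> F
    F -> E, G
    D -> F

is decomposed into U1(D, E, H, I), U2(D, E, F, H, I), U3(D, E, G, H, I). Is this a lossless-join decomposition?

Yes

Chase test. Columns are D, E, F, G, H, I; row i has aⱼ where attribute j ∈ Ui, else bᵢⱼ.
Initial tableau (one row per fragment):
  row 1: a1 a2 b13 b14 a5 a6
  row 2: a1 a2 a3 b24 a5 a6
  row 3: a1 a2 b33 a4 a5 a6
Rows 1 and 2 agree on I; apply I→F and equate their F entries.
Rows 1 and 3 agree on I; apply I→F and equate their F entries.
Rows 1 and 2 agree on F; apply F→E, G and equate their E, G entries.
Rows 1 and 3 agree on F; apply F→E, G and equate their E, G entries.
Row 1 is now all distinguished symbols — the join is lossless.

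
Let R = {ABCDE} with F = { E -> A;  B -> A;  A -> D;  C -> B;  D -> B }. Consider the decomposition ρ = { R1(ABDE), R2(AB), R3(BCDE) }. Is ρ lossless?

Chase test. Columns are ABCDE; row i has aⱼ where attribute j ∈ Ri, else bᵢⱼ.
Initial tableau (one row per fragment):
  row 1: a1 a2 b13 a4 a5
  row 2: a1 a2 b23 b24 b25
  row 3: b31 a2 a3 a4 a5
Rows 1 and 3 agree on E; apply E→A and equate their A entries.
Rows 1 and 2 agree on A; apply A→D and equate their D entries.
Row 3 is now all distinguished symbols — the join is lossless.

Yes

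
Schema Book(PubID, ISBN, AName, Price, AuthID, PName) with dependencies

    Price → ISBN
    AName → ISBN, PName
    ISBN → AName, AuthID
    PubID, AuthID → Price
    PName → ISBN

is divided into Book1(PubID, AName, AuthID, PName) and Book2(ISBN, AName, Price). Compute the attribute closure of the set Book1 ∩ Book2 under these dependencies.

ISBN, AName, AuthID, PName

Book1 ∩ Book2 = {AName}.
AName → ISBN, PName applies, adding ISBN, PName
ISBN → AName, AuthID applies, adding AuthID
Closure: {ISBN, AName, AuthID, PName}.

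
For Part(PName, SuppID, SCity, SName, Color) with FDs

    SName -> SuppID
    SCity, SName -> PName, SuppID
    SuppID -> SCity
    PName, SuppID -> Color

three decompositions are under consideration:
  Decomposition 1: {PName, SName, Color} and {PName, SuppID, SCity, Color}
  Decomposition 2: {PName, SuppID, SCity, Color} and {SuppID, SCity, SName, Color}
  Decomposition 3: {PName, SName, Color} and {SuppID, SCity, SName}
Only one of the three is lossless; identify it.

Decomposition 1: common = {PName, Color}, closure = {PName, Color} → lossy.
Decomposition 2: common = {SuppID, SCity, Color}, closure = {SuppID, SCity, Color} → lossy.
Decomposition 3: common = {SName}, closure = {PName, SuppID, SCity, SName, Color} → lossless.

Decomposition 3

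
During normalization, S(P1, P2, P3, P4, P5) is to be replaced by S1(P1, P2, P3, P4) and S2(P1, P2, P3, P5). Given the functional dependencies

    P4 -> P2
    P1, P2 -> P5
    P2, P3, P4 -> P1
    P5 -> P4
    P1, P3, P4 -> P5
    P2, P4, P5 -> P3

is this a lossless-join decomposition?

Yes

Common attributes: S1 ∩ S2 = {P1, P2, P3}.
Closure of {P1, P2, P3}: P1, P2 → P5 applies, adding P5; P5 → P4 applies, adding P4. So (P1, P2, P3)⁺ = {P1, P2, P3, P4, P5}.
This closure contains every attribute of S1, so S1 ∩ S2 → S1. The join is lossless.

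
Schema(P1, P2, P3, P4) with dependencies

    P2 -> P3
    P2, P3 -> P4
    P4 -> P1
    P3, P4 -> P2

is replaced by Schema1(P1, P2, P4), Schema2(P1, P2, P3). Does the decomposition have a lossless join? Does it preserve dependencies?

lossless but not dependency-preserving

Lossless test: (P1, P2)⁺ = {P1, P2, P3, P4}, which contains all of one fragment — lossless.
Dependency preservation: the restricted closure of {P3, P4} across the fragments never reaches {P2}, so P3, P4 → P2 cannot be enforced without a join — not preserved.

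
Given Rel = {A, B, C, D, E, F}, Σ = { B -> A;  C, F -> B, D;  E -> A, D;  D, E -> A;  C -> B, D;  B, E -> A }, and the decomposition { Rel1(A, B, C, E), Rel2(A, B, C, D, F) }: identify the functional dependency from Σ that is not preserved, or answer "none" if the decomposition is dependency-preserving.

Check E → A, D: no single fragment contains all of {A, D, E}, and the restricted closure of {E} across the fragments never reaches {A, D}.
B → A is preserved.
C, F → B, D is preserved.
D, E → A is preserved.
C → B, D is preserved.
B, E → A is preserved.

E -> A, D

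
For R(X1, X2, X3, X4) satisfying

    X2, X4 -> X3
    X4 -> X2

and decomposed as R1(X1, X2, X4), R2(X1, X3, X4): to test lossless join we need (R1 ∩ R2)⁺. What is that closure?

R1 ∩ R2 = {X1, X4}.
X4 → X2 applies, adding X2
X2, X4 → X3 applies, adding X3
Closure: {X1, X2, X3, X4}.

X1, X2, X3, X4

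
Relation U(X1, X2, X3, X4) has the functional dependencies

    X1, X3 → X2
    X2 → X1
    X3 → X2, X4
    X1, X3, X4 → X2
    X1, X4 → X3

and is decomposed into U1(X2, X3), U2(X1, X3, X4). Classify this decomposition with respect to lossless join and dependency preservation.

lossless but not dependency-preserving

Lossless test: (X3)⁺ = {X1, X2, X3, X4}, which contains all of one fragment — lossless.
Dependency preservation: the restricted closure of {X2} across the fragments never reaches {X1}, so X2 → X1 cannot be enforced without a join — not preserved.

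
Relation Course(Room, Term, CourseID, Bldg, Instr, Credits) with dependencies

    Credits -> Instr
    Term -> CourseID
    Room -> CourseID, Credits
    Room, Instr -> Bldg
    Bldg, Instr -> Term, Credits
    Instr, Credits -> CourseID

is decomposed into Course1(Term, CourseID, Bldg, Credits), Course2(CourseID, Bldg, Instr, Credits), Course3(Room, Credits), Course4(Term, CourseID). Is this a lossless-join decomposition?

No

Chase test. Columns are Room, Term, CourseID, Bldg, Instr, Credits; row i has aⱼ where attribute j ∈ Coursei, else bᵢⱼ.
Initial tableau (one row per fragment):
  row 1: b11 a2 a3 a4 b15 a6
  row 2: b21 b22 a3 a4 a5 a6
  row 3: a1 b32 b33 b34 b35 a6
  row 4: b41 a2 a3 b44 b45 b46
Rows 1 and 2 agree on Credits; apply Credits→Instr and equate their Instr entries.
Rows 1 and 3 agree on Credits; apply Credits→Instr and equate their Instr entries.
Rows 1 and 2 agree on Bldg, Instr; apply Bldg, Instr→Term, Credits and equate their Term, Credits entries.
Rows 1 and 3 agree on Instr, Credits; apply Instr, Credits→CourseID and equate their CourseID entries.
No row becomes fully distinguished — the join is lossy.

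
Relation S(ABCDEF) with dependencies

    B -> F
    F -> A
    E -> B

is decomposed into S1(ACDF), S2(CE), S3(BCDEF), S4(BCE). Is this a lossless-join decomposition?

Chase test. Columns are ABCDEF; row i has aⱼ where attribute j ∈ Si, else bᵢⱼ.
Initial tableau (one row per fragment):
  row 1: a1 b12 a3 a4 b15 a6
  row 2: b21 b22 a3 b24 a5 b26
  row 3: b31 a2 a3 a4 a5 a6
  row 4: b41 a2 a3 b44 a5 b46
Rows 3 and 4 agree on B; apply B→F and equate their F entries.
Rows 1 and 3 agree on F; apply F→A and equate their A entries.
Rows 1 and 4 agree on F; apply F→A and equate their A entries.
Rows 2 and 3 agree on E; apply E→B and equate their B entries.
Rows 2 and 3 agree on B; apply B→F and equate their F entries.
Rows 1 and 2 agree on F; apply F→A and equate their A entries.
Row 3 is now all distinguished symbols — the join is lossless.

Yes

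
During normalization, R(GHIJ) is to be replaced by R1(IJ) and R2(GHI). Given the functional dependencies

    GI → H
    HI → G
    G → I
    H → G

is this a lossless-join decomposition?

Common attributes: R1 ∩ R2 = {I}.
No dependency enlarges {I}, so (I)⁺ = {I}.
The closure contains neither all of R1 = {IJ} nor all of R2 = {GHI}, so the common attributes are not a superkey of either fragment. The join is lossy.

No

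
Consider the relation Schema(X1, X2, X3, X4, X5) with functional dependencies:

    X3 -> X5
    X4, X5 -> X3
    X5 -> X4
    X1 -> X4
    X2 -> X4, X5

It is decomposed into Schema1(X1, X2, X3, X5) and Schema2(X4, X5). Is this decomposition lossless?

Common attributes: Schema1 ∩ Schema2 = {X5}.
Closure of {X5}: X5 → X4 applies, adding X4; X4, X5 → X3 applies, adding X3. So (X5)⁺ = {X3, X4, X5}.
This closure contains every attribute of Schema2, so Schema1 ∩ Schema2 → Schema2. The join is lossless.

Yes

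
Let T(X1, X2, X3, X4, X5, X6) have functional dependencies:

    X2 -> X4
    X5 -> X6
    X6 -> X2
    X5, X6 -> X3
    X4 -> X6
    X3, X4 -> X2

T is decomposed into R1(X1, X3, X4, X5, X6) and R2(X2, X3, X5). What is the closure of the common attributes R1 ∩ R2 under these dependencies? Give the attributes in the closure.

R1 ∩ R2 = {X3, X5}.
X5 → X6 applies, adding X6
X6 → X2 applies, adding X2
X2 → X4 applies, adding X4
Closure: {X2, X3, X4, X5, X6}.

X2, X3, X4, X5, X6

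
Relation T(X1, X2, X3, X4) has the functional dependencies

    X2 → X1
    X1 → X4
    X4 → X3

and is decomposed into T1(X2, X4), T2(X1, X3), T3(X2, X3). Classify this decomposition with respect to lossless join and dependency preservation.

lossy and not dependency-preserving

Lossless test (chase): Rows 1 and 3 agree on X2; apply X2→X1 and equate their X1 entries. Rows 1 and 3 agree on X1; apply X1→X4 and equate their X4 entries. Rows 1 and 3 agree on X4; apply X4→X3 and equate their X3 entries. No row becomes fully distinguished — the join is lossy.
Dependency preservation: the restricted closure of {X2} across the fragments never reaches {X1}, so X2 → X1 cannot be enforced without a join — not preserved.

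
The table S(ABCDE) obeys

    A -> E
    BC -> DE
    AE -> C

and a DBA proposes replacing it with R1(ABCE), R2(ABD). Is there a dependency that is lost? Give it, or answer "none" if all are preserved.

Check BC → DE: no single fragment contains all of {BCDE}, and the restricted closure of {BC} across the fragments never reaches {DE}.
A → E is preserved.
AE → C is preserved.

BC -> DE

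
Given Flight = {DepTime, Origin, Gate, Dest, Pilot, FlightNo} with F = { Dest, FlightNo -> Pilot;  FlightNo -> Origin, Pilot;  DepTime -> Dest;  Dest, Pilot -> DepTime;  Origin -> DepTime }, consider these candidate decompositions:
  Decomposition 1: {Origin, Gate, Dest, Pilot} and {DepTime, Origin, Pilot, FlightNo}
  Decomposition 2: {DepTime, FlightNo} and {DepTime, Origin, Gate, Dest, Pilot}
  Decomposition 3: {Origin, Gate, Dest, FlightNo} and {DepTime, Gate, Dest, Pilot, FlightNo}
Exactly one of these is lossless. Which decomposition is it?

Decomposition 1: common = {Origin, Pilot}, closure = {DepTime, Origin, Dest, Pilot} → lossy.
Decomposition 2: common = {DepTime}, closure = {DepTime, Dest} → lossy.
Decomposition 3: common = {Gate, Dest, FlightNo}, closure = {DepTime, Origin, Gate, Dest, Pilot, FlightNo} → lossless.

Decomposition 3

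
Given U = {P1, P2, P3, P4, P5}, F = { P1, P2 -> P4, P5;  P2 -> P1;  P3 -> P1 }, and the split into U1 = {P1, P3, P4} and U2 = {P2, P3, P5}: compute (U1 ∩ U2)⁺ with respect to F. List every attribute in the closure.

U1 ∩ U2 = {P3}.
P3 → P1 applies, adding P1
Closure: {P1, P3}.

P1, P3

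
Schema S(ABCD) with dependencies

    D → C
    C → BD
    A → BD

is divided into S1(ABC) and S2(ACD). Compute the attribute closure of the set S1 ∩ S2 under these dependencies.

S1 ∩ S2 = {AC}.
C → BD applies, adding BD
Closure: {ABCD}.

ABCD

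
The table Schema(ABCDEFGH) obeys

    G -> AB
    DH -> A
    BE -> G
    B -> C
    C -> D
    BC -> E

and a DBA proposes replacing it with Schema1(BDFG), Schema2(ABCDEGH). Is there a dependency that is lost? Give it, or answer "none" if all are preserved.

G → AB lies within Schema2.
DH → A lies within Schema2.
BE → G lies within Schema2.
B → C lies within Schema2.
C → D lies within Schema2.
BC → E lies within Schema2.
Every dependency is enforceable on the fragments, so the decomposition is dependency-preserving.

none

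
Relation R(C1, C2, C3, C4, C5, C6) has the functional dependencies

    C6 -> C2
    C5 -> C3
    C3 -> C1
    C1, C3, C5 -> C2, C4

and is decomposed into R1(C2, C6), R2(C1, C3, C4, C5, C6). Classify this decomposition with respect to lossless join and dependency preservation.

Lossless test: (C6)⁺ = {C2, C6}, which contains all of one fragment — lossless.
Dependency preservation: the restricted closure of {C1, C3, C5} across the fragments never reaches {C2, C4}, so C1, C3, C5 → C2, C4 cannot be enforced without a join — not preserved.

lossless but not dependency-preserving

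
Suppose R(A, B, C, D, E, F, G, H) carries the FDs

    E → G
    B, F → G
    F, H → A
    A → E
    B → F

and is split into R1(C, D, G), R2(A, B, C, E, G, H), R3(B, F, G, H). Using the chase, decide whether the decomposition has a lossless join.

Chase test. Columns are A, B, C, D, E, F, G, H; row i has aⱼ where attribute j ∈ Ri, else bᵢⱼ.
Initial tableau (one row per fragment):
  row 1: b11 b12 a3 a4 b15 b16 a7 b18
  row 2: a1 a2 a3 b24 a5 b26 a7 a8
  row 3: b31 a2 b33 b34 b35 a6 a7 a8
Rows 2 and 3 agree on B; apply B→F and equate their F entries.
Rows 2 and 3 agree on F, H; apply F, H→A and equate their A entries.
Rows 2 and 3 agree on A; apply A→E and equate their E entries.
No row becomes fully distinguished — the join is lossy.

No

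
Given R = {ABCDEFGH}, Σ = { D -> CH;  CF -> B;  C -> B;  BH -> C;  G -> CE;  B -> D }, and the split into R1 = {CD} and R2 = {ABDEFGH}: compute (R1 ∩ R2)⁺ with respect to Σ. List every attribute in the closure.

R1 ∩ R2 = {D}.
D → CH applies, adding CH
C → B applies, adding B
Closure: {BCDH}.

BCDH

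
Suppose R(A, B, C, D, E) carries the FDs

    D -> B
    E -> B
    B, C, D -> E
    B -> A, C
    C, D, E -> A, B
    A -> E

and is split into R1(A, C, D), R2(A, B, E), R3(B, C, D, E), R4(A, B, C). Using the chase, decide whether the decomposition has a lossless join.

Yes

Chase test. Columns are A, B, C, D, E; row i has aⱼ where attribute j ∈ Ri, else bᵢⱼ.
Initial tableau (one row per fragment):
  row 1: a1 b12 a3 a4 b15
  row 2: a1 a2 b23 b24 a5
  row 3: b31 a2 a3 a4 a5
  row 4: a1 a2 a3 b44 b45
Rows 1 and 3 agree on D; apply D→B and equate their B entries.
Rows 1 and 3 agree on B, C, D; apply B, C, D→E and equate their E entries.
Rows 1 and 2 agree on B; apply B→A, C and equate their A, C entries.
Rows 1 and 3 agree on B; apply B→A, C and equate their A, C entries.
Rows 1 and 4 agree on A; apply A→E and equate their E entries.
Row 1 is now all distinguished symbols — the join is lossless.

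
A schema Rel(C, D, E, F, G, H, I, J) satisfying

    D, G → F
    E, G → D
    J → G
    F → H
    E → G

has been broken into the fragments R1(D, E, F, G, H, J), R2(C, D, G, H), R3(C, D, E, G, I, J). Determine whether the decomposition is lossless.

Chase test. Columns are C, D, E, F, G, H, I, J; row i has aⱼ where attribute j ∈ Ri, else bᵢⱼ.
Initial tableau (one row per fragment):
  row 1: b11 a2 a3 a4 a5 a6 b17 a8
  row 2: a1 a2 b23 b24 a5 a6 b27 b28
  row 3: a1 a2 a3 b34 a5 b36 a7 a8
Rows 1 and 2 agree on D, G; apply D, G→F and equate their F entries.
Rows 1 and 3 agree on D, G; apply D, G→F and equate their F entries.
Rows 1 and 3 agree on F; apply F→H and equate their H entries.
Row 3 is now all distinguished symbols — the join is lossless.

Yes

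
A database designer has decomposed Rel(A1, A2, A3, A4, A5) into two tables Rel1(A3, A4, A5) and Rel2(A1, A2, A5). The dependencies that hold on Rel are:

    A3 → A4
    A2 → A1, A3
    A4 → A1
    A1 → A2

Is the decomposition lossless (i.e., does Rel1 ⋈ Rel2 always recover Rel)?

Common attributes: Rel1 ∩ Rel2 = {A5}.
No dependency enlarges {A5}, so (A5)⁺ = {A5}.
The closure contains neither all of Rel1 = {A3, A4, A5} nor all of Rel2 = {A1, A2, A5}, so the common attributes are not a superkey of either fragment. The join is lossy.

No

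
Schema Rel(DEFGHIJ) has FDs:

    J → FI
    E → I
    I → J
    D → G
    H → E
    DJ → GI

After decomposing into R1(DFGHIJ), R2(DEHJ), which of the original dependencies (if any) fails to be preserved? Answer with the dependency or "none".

none

J → FI lies within R1.
E → I: restricted closure across fragments reaches I.
I → J lies within R1.
D → G lies within R1.
H → E lies within R2.
DJ → GI lies within R1.
Every dependency is enforceable on the fragments, so the decomposition is dependency-preserving.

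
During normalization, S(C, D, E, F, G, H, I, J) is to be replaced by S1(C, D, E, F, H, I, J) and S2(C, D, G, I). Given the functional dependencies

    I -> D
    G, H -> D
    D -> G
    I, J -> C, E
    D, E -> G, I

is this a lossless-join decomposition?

Common attributes: S1 ∩ S2 = {C, D, I}.
Closure of {C, D, I}: D → G applies, adding G. So (C, D, I)⁺ = {C, D, G, I}.
This closure contains every attribute of S2, so S1 ∩ S2 → S2. The join is lossless.

Yes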